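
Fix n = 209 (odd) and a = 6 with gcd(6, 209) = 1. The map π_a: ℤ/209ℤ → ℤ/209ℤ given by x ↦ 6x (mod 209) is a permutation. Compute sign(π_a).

Orbit of 150 under x↦6x: [150, 64, 175, 5, 30, 180, 35]… (length divides ord_209(6)).
Decompose π into cycles: lengths [90, 90, 10, 9, 9, 1] (6 cycles, including the fixed point 0).
n − c = 209 − 6 = 203; sign = (−1)^203 = -1.

-1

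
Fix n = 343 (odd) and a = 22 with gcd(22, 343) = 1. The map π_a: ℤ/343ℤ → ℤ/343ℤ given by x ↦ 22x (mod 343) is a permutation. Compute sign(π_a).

+1

Orbit of 302 under x↦22x: [302, 127, 50, 71, 190, 64, 36]… (length divides ord_343(22)).
Cycle lengths of π_22 on ℤ/343ℤ: [49, 49, 49, 49, 49, 49, 7, 7, 7, 7, 7, 7, 1, 1, 1, 1, 1, 1, 1]; 19 cycles in total.
n − c = 343 − 19 = 324; sign = (−1)^324 = +1.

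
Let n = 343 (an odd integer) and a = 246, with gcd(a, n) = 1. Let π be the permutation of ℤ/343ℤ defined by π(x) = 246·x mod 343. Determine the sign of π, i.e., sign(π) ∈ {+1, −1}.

Orbit of 295 under x↦246x: [295, 197, 99, 1, 246, 148, 50]… (length divides ord_343(246)).
Cycle type of π: 7×42 + 1×49; total 91 cycles.
n − c = 343 − 91 = 252; sign = (−1)^252 = +1.
Via Zolotarev, sign(π_{246}) = (246|343) = +1.

+1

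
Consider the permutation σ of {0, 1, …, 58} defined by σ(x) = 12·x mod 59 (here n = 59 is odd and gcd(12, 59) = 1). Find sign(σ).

+1

Start at x=16: 16 → 15 → 3 → 36 → 19 → 51 → 22 → … (one orbit).
Cycle type of π: 29×2 + 1; total 3 cycles.
sign(π) = (−1)^{n − #cycles} = (−1)^{59−3} = (−1)^56 = +1.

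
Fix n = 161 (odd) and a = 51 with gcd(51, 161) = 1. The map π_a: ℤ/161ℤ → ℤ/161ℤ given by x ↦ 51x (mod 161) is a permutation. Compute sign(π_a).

-1

Orbit of 95 under x↦51x: [95, 15, 121, 53, 127, 37, 116]… (length divides ord_161(51)).
6 cycles of lengths [66, 66, 22, 3, 3, 1].
With 6 cycles on 161 points, sign = (−1)^{161−6} = -1.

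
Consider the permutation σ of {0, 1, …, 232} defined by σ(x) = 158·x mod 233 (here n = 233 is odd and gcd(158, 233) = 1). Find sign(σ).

-1

Orbit of 54 under x↦158x: [54, 144, 151, 92, 90, 7, 174]… (length divides ord_233(158)).
π_158 has 2 disjoint cycles with lengths [232, 1] on {0,…,232}.
233 − 2 = 231 transpositions; sign(π) = (−1)^231 = -1.
Via Zolotarev, sign(π_{158}) = (158|233) = -1.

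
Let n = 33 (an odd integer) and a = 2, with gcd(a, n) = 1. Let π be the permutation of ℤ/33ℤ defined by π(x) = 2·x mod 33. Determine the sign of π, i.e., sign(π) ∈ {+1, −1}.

Trace 1: π^k(1) = [1, 2, 4, 8, 16, 32, 31] for k=0..6.
Cycle lengths of π_2 on ℤ/33ℤ: [10, 10, 10, 2, 1]; 5 cycles in total.
n − c = 33 − 5 = 28; sign = (−1)^28 = +1.
(2|33)_J = +1 (Zolotarev's lemma cross-check).

+1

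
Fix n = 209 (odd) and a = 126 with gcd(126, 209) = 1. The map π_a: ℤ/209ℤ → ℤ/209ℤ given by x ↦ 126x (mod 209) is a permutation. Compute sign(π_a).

-1

Start at x=31: 31 → 144 → 170 → 102 → 103 → 20 → 12 → … (one orbit).
12 cycles of lengths [30, 30, 30, 30, 30, 30, 6, 6, 6, 5, 5, 1].
Σ(ℓ_i−1) = 209−12 = 197; sign = (−1)^197 = -1.
The Jacobi symbol (126|209) = -1 (Zolotarev) agrees.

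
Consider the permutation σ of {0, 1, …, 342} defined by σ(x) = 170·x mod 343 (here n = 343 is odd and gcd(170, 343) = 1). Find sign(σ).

+1

Start at x=51: 51 → 95 → 29 → 128 → 151 → 288 → 254 → … (one orbit).
The orbit structure of x ↦ 170x mod 343: 7 orbits of sizes [147, 147, 21, 21, 3, 3, 1].
343 − 7 = 336 transpositions; sign(π) = (−1)^336 = +1.
Via Zolotarev, sign(π_{170}) = (170|343) = +1.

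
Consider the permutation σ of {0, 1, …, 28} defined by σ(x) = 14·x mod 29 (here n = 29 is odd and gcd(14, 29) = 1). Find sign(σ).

-1

Orbit of 26 under x↦14x: [26, 16, 21, 4, 27, 1, 14]… (length divides ord_29(14)).
The orbit structure of x ↦ 14x mod 29: 2 orbits of sizes [28, 1].
With 2 cycles on 29 points, sign = (−1)^{29−2} = -1.
Zolotarev: (14|29) = -1, matching the cycle-count sign.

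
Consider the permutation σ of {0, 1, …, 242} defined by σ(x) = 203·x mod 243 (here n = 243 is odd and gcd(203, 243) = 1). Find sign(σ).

-1

Start at x=113: 113 → 97 → 8 → 166 → 164 → 1 → 203 → … (one orbit).
π_203 has 6 disjoint cycles with lengths [162, 54, 18, 6, 2, 1] on {0,…,242}.
243 − 6 = 237 transpositions; sign(π) = (−1)^237 = -1.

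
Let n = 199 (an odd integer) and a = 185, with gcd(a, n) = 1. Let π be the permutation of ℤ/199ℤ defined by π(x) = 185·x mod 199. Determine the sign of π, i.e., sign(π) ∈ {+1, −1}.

-1

Trace 129: π^k(129) = [129, 184, 11, 45, 166, 64, 99] for k=0..6.
2 cycles of lengths [198, 1].
199 − 2 = 197 transpositions; sign(π) = (−1)^197 = -1.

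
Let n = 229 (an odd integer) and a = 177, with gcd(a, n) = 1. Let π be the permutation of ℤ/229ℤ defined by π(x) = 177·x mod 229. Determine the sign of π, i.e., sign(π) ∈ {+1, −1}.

Trace 22: π^k(22) = [22, 1, 177, 185, 227, 104, 88] for k=0..6.
π_177 has 4 disjoint cycles with lengths [76, 76, 76, 1] on {0,…,228}.
Σ(ℓ_i−1) = 229−4 = 225; sign = (−1)^225 = -1.
Via Zolotarev, sign(π_{177}) = (177|229) = -1.

-1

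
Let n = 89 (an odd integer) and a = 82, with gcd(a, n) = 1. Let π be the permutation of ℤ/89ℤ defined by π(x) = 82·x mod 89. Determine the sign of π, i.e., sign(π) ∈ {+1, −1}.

-1

Start at x=56: 56 → 53 → 74 → 16 → 66 → 72 → 30 → … (one orbit).
π_82 has 2 disjoint cycles with lengths [88, 1] on {0,…,88}.
2 cycles on 89: each ℓ→(−1)^(ℓ−1), product (−1)^87 = -1.
Zolotarev: (82|89) = -1, matching the cycle-count sign.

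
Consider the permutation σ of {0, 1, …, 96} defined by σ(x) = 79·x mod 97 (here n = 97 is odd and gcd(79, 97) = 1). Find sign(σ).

Orbit of 79 under x↦79x: [79, 33, 85, 22, 89, 47, 27]… (length divides ord_97(79)).
The orbit structure of x ↦ 79x mod 97: 7 orbits of sizes [16, 16, 16, 16, 16, 16, 1].
n − c = 97 − 7 = 90; sign = (−1)^90 = +1.
The Jacobi symbol (79|97) = +1 (Zolotarev) agrees.

+1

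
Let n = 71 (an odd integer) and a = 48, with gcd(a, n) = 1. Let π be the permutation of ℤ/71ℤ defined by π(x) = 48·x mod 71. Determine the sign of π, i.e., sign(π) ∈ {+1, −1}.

Start at x=30: 30 → 20 → 37 → 1 → 48 → 32 → 45 → 30 (one orbit).
The orbit structure of x ↦ 48x mod 71: 11 orbits of sizes [7, 7, 7, 7, 7, 7, 7, 7, 7, 7, 1].
n − c = 71 − 11 = 60; sign = (−1)^60 = +1.

+1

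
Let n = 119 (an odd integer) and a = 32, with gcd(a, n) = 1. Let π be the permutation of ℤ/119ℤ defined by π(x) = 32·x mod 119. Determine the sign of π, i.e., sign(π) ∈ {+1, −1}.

Trace 106: π^k(106) = [106, 60, 16, 36, 81, 93, 1] for k=0..6.
9 cycles of lengths [24, 24, 24, 24, 8, 8, 3, 3, 1].
With 9 cycles on 119 points, sign = (−1)^{119−9} = +1.

+1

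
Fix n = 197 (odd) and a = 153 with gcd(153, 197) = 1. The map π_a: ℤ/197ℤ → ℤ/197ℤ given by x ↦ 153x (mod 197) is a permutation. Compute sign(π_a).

Orbit of 131 under x↦153x: [131, 146, 77, 158, 140, 144, 165]… (length divides ord_197(153)).
Decompose π into cycles: lengths [196, 1] (2 cycles, including the fixed point 0).
With 2 cycles on 197 points, sign = (−1)^{197−2} = -1.

-1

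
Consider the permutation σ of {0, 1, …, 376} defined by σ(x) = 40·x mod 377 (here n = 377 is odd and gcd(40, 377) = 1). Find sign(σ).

Trace 66: π^k(66) = [66, 1, 40, 92, 287, 170, 14] for k=0..6.
Cycle lengths of π_40 on ℤ/377ℤ: [28, 28, 28, 28, 28, 28, 28, 28, 28, 28, 28, 28, 28, 1, 1, 1, 1, 1, 1, 1, 1, 1, 1, 1, 1, 1]; 26 cycles in total.
26 cycles on 377: each ℓ→(−1)^(ℓ−1), product (−1)^351 = -1.
Check: (40/377) = -1 by Zolotarev.

-1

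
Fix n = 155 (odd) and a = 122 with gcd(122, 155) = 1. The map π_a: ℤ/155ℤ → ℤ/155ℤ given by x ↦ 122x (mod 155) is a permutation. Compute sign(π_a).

+1

Orbit of 147 under x↦122x: [147, 109, 123, 126, 27, 39, 108]… (length divides ord_155(122)).
11 cycles of lengths [20, 20, 20, 20, 20, 20, 10, 10, 10, 4, 1].
sign(π) = (−1)^{n − #cycles} = (−1)^{155−11} = (−1)^144 = +1.
Check: (122/155) = +1 by Zolotarev.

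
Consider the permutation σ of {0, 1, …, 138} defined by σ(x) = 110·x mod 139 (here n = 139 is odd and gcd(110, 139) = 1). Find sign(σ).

Trace 93: π^k(93) = [93, 83, 95, 25, 109, 36, 68] for k=0..6.
π_110 has 2 disjoint cycles with lengths [138, 1] on {0,…,138}.
139 − 2 = 137 transpositions; sign(π) = (−1)^137 = -1.
The Jacobi symbol (110|139) = -1 (Zolotarev) agrees.

-1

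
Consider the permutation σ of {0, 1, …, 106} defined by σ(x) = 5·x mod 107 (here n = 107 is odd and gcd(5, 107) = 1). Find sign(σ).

-1

Orbit of 93 under x↦5x: [93, 37, 78, 69, 24, 13, 65]… (length divides ord_107(5)).
2 cycles of lengths [106, 1].
107 − 2 = 105 transpositions; sign(π) = (−1)^105 = -1.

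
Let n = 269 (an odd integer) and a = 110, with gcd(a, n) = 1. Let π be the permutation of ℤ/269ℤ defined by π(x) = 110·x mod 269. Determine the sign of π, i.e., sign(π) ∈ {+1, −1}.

-1

Orbit of 199 under x↦110x: [199, 101, 81, 33, 133, 104, 142]… (length divides ord_269(110)).
π_110 has 2 disjoint cycles with lengths [268, 1] on {0,…,268}.
With 2 cycles on 269 points, sign = (−1)^{269−2} = -1.
The Jacobi symbol (110|269) = -1 (Zolotarev) agrees.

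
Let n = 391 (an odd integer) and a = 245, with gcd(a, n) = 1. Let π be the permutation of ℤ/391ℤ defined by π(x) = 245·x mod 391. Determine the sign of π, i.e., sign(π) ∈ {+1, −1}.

Trace 348: π^k(348) = [348, 22, 307, 143, 236, 343, 361] for k=0..6.
The orbit structure of x ↦ 245x mod 391: 5 orbits of sizes [176, 176, 22, 16, 1].
With 5 cycles on 391 points, sign = (−1)^{391−5} = +1.
Via Zolotarev, sign(π_{245}) = (245|391) = +1.

+1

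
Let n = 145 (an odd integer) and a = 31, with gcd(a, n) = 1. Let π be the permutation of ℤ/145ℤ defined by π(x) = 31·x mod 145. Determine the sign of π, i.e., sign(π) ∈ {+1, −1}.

Orbit of 36 under x↦31x: [36, 101, 86, 56, 141, 21, 71]… (length divides ord_145(31)).
The orbit structure of x ↦ 31x mod 145: 10 orbits of sizes [28, 28, 28, 28, 28, 1, 1, 1, 1, 1].
sign(π) = (−1)^{n − #cycles} = (−1)^{145−10} = (−1)^135 = -1.

-1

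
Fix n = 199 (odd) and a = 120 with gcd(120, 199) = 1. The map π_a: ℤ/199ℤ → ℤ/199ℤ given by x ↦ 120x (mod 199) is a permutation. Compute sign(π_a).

-1

Trace 145: π^k(145) = [145, 87, 92, 95, 57, 74, 124] for k=0..6.
Cycle lengths of π_120 on ℤ/199ℤ: [198, 1]; 2 cycles in total.
sign(π) = (−1)^{n − #cycles} = (−1)^{199−2} = (−1)^197 = -1.
(120|199)_J = -1 (Zolotarev's lemma cross-check).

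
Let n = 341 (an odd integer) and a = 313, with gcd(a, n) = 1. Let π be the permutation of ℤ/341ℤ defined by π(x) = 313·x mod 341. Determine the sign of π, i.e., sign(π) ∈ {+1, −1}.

-1

Start at x=290: 290 → 64 → 254 → 49 → 333 → 224 → 207 → … (one orbit).
Cycle lengths of π_313 on ℤ/341ℤ: [30, 30, 30, 30, 30, 30, 30, 30, 30, 30, 30, 5, 5, 1]; 14 cycles in total.
With 14 cycles on 341 points, sign = (−1)^{341−14} = -1.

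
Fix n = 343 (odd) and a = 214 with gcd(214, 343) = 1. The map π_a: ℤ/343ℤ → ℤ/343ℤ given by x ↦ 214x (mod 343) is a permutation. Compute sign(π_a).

Trace 116: π^k(116) = [116, 128, 295, 18, 79, 99, 263] for k=0..6.
31 cycles of lengths [21, 21, 21, 21, 21, 21, 21, 21, 21, 21, 21, 21, 21, 21, 3, 3, 3, 3, 3, 3, 3, 3, 3, 3, 3, 3, 3, 3, 3, 3, 1].
343 − 31 = 312 transpositions; sign(π) = (−1)^312 = +1.

+1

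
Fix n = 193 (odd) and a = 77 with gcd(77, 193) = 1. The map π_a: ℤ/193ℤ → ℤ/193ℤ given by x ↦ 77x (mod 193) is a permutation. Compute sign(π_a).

-1

Orbit of 127 under x↦77x: [127, 129, 90, 175, 158, 7, 153]… (length divides ord_193(77)).
π_77 has 2 disjoint cycles with lengths [192, 1] on {0,…,192}.
sign(π) = (−1)^{n − #cycles} = (−1)^{193−2} = (−1)^191 = -1.
Zolotarev: (77|193) = -1, matching the cycle-count sign.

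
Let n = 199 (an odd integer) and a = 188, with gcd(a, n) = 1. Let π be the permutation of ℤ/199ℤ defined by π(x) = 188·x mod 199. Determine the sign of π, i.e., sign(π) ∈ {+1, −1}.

+1

Orbit of 125 under x↦188x: [125, 18, 1, 188, 121, 62, 114]… (length divides ord_199(188)).
19 cycles of lengths [11, 11, 11, 11, 11, 11, 11, 11, 11, 11, 11, 11, 11, 11, 11, 11, 11, 11, 1].
n − c = 199 − 19 = 180; sign = (−1)^180 = +1.
(188|199)_J = +1 (Zolotarev's lemma cross-check).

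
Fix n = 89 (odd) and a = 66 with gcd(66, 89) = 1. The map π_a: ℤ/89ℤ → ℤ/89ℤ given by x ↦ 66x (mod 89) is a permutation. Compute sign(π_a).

-1

Trace 5: π^k(5) = [5, 63, 64, 41, 36, 62, 87] for k=0..6.
2 cycles of lengths [88, 1].
sign(π) = (−1)^{n − #cycles} = (−1)^{89−2} = (−1)^87 = -1.
The Jacobi symbol (66|89) = -1 (Zolotarev) agrees.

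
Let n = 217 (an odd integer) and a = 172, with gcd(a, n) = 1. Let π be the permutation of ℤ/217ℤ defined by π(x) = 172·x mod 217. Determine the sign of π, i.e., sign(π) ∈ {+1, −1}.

-1

Trace 179: π^k(179) = [179, 191, 85, 81, 44, 190, 130] for k=0..6.
π_172 has 10 disjoint cycles with lengths [30, 30, 30, 30, 30, 30, 30, 3, 3, 1] on {0,…,216}.
sign(π) = (−1)^{n − #cycles} = (−1)^{217−10} = (−1)^207 = -1.
(172|217)_J = -1 (Zolotarev's lemma cross-check).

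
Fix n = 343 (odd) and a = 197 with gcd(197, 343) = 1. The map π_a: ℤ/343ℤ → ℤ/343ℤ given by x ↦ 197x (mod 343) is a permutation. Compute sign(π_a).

+1

Orbit of 99 under x↦197x: [99, 295, 148, 1, 197, 50, 246]… (length divides ord_343(197)).
91 cycles of lengths [7, 7, 7, 7, 7, 7, 7, 7, 7, 7, 7, 7, 7, 7, 7, 7, 7, 7, 7, 7, 7, 7, 7, 7, 7, 7, 7, 7, 7, 7, 7, 7, 7, 7, 7, 7, 7, 7, 7, 7, 7, 7, 1, 1, 1, 1, 1, 1, 1, 1, 1, 1, 1, 1, 1, 1, 1, 1, 1, 1, 1, 1, 1, 1, 1, 1, 1, 1, 1, 1, 1, 1, 1, 1, 1, 1, 1, 1, 1, 1, 1, 1, 1, 1, 1, 1, 1, 1, 1, 1, 1].
91 cycles on 343: each ℓ→(−1)^(ℓ−1), product (−1)^252 = +1.
Via Zolotarev, sign(π_{197}) = (197|343) = +1.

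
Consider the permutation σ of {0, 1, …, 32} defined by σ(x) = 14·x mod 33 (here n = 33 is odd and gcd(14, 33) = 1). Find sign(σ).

Start at x=23: 23 → 25 → 20 → 16 → 26 → 1 → 14 → … (one orbit).
Cycle lengths of π_14 on ℤ/33ℤ: [10, 10, 5, 5, 2, 1]; 6 cycles in total.
Σ(ℓ_i−1) = 33−6 = 27; sign = (−1)^27 = -1.

-1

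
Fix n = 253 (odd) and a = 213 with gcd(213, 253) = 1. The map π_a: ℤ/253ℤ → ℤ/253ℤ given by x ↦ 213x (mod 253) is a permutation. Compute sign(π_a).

+1

Start at x=236: 236 → 174 → 124 → 100 → 48 → 104 → 141 → … (one orbit).
The orbit structure of x ↦ 213x mod 253: 9 orbits of sizes [55, 55, 55, 55, 11, 11, 5, 5, 1].
With 9 cycles on 253 points, sign = (−1)^{253−9} = +1.
(213|253)_J = +1 (Zolotarev's lemma cross-check).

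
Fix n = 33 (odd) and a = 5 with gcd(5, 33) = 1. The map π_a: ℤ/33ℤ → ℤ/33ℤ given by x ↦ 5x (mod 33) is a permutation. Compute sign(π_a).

-1

Trace 20: π^k(20) = [20, 1, 5, 25, 26, 31, 23] for k=0..6.
π_5 has 6 disjoint cycles with lengths [10, 10, 5, 5, 2, 1] on {0,…,32}.
Σ(ℓ_i−1) = 33−6 = 27; sign = (−1)^27 = -1.
Zolotarev: (5|33) = -1, matching the cycle-count sign.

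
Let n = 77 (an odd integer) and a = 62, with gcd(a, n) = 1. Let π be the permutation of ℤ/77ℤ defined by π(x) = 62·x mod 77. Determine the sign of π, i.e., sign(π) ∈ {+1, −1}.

+1

Start at x=41: 41 → 1 → 62 → 71 → 13 → 36 → 76 → … (one orbit).
Cycle type of π: 10×7 + 2×3 + 1; total 11 cycles.
sign(π) = (−1)^{n − #cycles} = (−1)^{77−11} = (−1)^66 = +1.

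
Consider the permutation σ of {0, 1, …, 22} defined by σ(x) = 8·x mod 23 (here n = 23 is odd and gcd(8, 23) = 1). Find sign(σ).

+1

Trace 9: π^k(9) = [9, 3, 1, 8, 18, 6, 2] for k=0..6.
Cycle type of π: 11×2 + 1; total 3 cycles.
3 cycles on 23: each ℓ→(−1)^(ℓ−1), product (−1)^20 = +1.
Via Zolotarev, sign(π_{8}) = (8|23) = +1.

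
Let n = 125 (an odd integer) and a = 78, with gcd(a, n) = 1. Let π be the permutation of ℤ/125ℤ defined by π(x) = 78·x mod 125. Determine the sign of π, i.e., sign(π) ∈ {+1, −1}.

-1

Orbit of 93 under x↦78x: [93, 4, 62, 86, 83, 99, 97]… (length divides ord_125(78)).
π_78 has 4 disjoint cycles with lengths [100, 20, 4, 1] on {0,…,124}.
sign(π) = (−1)^{n − #cycles} = (−1)^{125−4} = (−1)^121 = -1.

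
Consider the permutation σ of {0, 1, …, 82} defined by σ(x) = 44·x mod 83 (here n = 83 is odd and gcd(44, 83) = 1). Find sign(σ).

Orbit of 11 under x↦44x: [11, 69, 48, 37, 51, 3, 49]… (length divides ord_83(44)).
Cycle type of π: 41×2 + 1; total 3 cycles.
n − c = 83 − 3 = 80; sign = (−1)^80 = +1.
Check: (44/83) = +1 by Zolotarev.

+1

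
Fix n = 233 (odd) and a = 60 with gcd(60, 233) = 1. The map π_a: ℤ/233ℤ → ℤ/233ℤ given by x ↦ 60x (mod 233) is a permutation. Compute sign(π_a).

+1

Trace 152: π^k(152) = [152, 33, 116, 203, 64, 112, 196] for k=0..6.
π_60 has 3 disjoint cycles with lengths [116, 116, 1] on {0,…,232}.
Σ(ℓ_i−1) = 233−3 = 230; sign = (−1)^230 = +1.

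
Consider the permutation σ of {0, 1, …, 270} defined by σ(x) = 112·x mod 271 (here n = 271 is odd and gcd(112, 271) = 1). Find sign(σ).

Orbit of 4 under x↦112x: [4, 177, 41, 256, 217, 185, 124]… (length divides ord_271(112)).
The orbit structure of x ↦ 112x mod 271: 3 orbits of sizes [135, 135, 1].
sign(π) = (−1)^{n − #cycles} = (−1)^{271−3} = (−1)^268 = +1.

+1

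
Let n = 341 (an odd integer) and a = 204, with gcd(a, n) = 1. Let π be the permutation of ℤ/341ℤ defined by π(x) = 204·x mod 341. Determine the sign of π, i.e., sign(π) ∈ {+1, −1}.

Orbit of 67 under x↦204x: [67, 28, 256, 51, 174, 32, 49]… (length divides ord_341(204)).
Cycle type of π: 30×10 + 15×2 + 10 + 1; total 14 cycles.
14 cycles on 341: each ℓ→(−1)^(ℓ−1), product (−1)^327 = -1.
Via Zolotarev, sign(π_{204}) = (204|341) = -1.

-1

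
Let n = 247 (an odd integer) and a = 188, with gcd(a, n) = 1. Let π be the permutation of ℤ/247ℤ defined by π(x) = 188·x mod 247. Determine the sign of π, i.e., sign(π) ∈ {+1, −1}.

Trace 235: π^k(235) = [235, 214, 218, 229, 74, 80, 220] for k=0..6.
Decompose π into cycles: lengths [36, 36, 36, 36, 36, 36, 12, 9, 9, 1] (10 cycles, including the fixed point 0).
sign(π) = (−1)^{n − #cycles} = (−1)^{247−10} = (−1)^237 = -1.

-1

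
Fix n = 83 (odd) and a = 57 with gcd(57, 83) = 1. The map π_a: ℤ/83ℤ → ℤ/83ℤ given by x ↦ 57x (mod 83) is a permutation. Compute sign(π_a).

-1

Trace 80: π^k(80) = [80, 78, 47, 23, 66, 27, 45] for k=0..6.
Cycle lengths of π_57 on ℤ/83ℤ: [82, 1]; 2 cycles in total.
2 cycles on 83: each ℓ→(−1)^(ℓ−1), product (−1)^81 = -1.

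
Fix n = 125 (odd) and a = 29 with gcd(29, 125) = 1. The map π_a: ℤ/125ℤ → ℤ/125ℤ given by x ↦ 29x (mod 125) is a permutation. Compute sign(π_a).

+1

Orbit of 101 under x↦29x: [101, 54, 66, 39, 6, 49, 46]… (length divides ord_125(29)).
Cycle lengths of π_29 on ℤ/125ℤ: [50, 50, 10, 10, 2, 2, 1]; 7 cycles in total.
7 cycles on 125: each ℓ→(−1)^(ℓ−1), product (−1)^118 = +1.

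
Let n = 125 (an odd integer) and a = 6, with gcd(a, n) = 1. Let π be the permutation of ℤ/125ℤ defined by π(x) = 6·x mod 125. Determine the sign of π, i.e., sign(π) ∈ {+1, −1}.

+1

Trace 61: π^k(61) = [61, 116, 71, 51, 56, 86, 16] for k=0..6.
Cycle lengths of π_6 on ℤ/125ℤ: [25, 25, 25, 25, 5, 5, 5, 5, 1, 1, 1, 1, 1]; 13 cycles in total.
n − c = 125 − 13 = 112; sign = (−1)^112 = +1.
Zolotarev: (6|125) = +1, matching the cycle-count sign.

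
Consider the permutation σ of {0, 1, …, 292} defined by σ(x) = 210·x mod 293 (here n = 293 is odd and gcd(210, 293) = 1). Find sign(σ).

+1

Orbit of 191 under x↦210x: [191, 262, 229, 38, 69, 133, 95]… (length divides ord_293(210)).
π_210 has 5 disjoint cycles with lengths [73, 73, 73, 73, 1] on {0,…,292}.
5 cycles on 293: each ℓ→(−1)^(ℓ−1), product (−1)^288 = +1.
(210|293)_J = +1 (Zolotarev's lemma cross-check).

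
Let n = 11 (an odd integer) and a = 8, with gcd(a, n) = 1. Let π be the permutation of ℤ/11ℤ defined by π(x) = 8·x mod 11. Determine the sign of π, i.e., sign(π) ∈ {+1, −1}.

-1

Orbit of 2 under x↦8x: [2, 5, 7, 1, 8, 9, 6]… (length divides ord_11(8)).
Cycle type of π: 10 + 1; total 2 cycles.
11 − 2 = 9 transpositions; sign(π) = (−1)^9 = -1.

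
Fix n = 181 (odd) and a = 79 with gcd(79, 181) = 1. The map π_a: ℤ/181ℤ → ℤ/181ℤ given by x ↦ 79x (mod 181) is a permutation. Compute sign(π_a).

+1

Orbit of 36 under x↦79x: [36, 129, 55, 1, 79, 87, 176]… (length divides ord_181(79)).
The orbit structure of x ↦ 79x mod 181: 3 orbits of sizes [90, 90, 1].
n − c = 181 − 3 = 178; sign = (−1)^178 = +1.
The Jacobi symbol (79|181) = +1 (Zolotarev) agrees.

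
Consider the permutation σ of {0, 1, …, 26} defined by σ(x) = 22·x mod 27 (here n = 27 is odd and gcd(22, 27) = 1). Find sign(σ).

+1

Orbit of 7 under x↦22x: [7, 19, 13, 16, 1, 22, 25]… (length divides ord_27(22)).
7 cycles of lengths [9, 9, 3, 3, 1, 1, 1].
Σ(ℓ_i−1) = 27−7 = 20; sign = (−1)^20 = +1.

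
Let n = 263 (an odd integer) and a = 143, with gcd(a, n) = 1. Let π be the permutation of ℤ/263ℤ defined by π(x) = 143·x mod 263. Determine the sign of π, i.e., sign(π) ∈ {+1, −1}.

Trace 173: π^k(173) = [173, 17, 64, 210, 48, 26, 36] for k=0..6.
Cycle lengths of π_143 on ℤ/263ℤ: [131, 131, 1]; 3 cycles in total.
263 − 3 = 260 transpositions; sign(π) = (−1)^260 = +1.
Via Zolotarev, sign(π_{143}) = (143|263) = +1.

+1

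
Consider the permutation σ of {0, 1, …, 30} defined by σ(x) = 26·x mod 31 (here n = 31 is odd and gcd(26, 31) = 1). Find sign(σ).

-1

Orbit of 26 under x↦26x: [26, 25, 30, 5, 6, 1]… (length divides ord_31(26)).
Decompose π into cycles: lengths [6, 6, 6, 6, 6, 1] (6 cycles, including the fixed point 0).
6 cycles on 31: each ℓ→(−1)^(ℓ−1), product (−1)^25 = -1.
Via Zolotarev, sign(π_{26}) = (26|31) = -1.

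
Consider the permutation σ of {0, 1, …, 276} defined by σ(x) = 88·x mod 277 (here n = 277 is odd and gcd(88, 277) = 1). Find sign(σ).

+1

Orbit of 9 under x↦88x: [9, 238, 169, 191, 188, 201, 237]… (length divides ord_277(88)).
5 cycles of lengths [69, 69, 69, 69, 1].
5 cycles on 277: each ℓ→(−1)^(ℓ−1), product (−1)^272 = +1.
Check: (88/277) = +1 by Zolotarev.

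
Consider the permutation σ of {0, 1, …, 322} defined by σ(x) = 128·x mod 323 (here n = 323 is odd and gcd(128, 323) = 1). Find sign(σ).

Trace 251: π^k(251) = [251, 151, 271, 127, 106, 2, 256] for k=0..6.
π_128 has 8 disjoint cycles with lengths [72, 72, 72, 72, 18, 8, 8, 1] on {0,…,322}.
With 8 cycles on 323 points, sign = (−1)^{323−8} = -1.
Via Zolotarev, sign(π_{128}) = (128|323) = -1.

-1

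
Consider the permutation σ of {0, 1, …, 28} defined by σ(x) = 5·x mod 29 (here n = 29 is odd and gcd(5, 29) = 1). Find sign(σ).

Orbit of 23 under x↦5x: [23, 28, 24, 4, 20, 13, 7]… (length divides ord_29(5)).
Decompose π into cycles: lengths [14, 14, 1] (3 cycles, including the fixed point 0).
sign(π) = (−1)^{n − #cycles} = (−1)^{29−3} = (−1)^26 = +1.

+1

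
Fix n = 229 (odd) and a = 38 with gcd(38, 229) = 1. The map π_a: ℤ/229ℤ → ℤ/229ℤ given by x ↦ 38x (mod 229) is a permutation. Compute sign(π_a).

Trace 111: π^k(111) = [111, 96, 213, 79, 25, 34, 147] for k=0..6.
Cycle type of π: 228 + 1; total 2 cycles.
Σ(ℓ_i−1) = 229−2 = 227; sign = (−1)^227 = -1.

-1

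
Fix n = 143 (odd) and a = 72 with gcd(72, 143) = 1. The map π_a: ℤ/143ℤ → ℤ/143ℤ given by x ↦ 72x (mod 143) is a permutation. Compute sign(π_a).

+1

Orbit of 69 under x↦72x: [69, 106, 53, 98, 49, 96, 48]… (length divides ord_143(72)).
The orbit structure of x ↦ 72x mod 143: 5 orbits of sizes [60, 60, 12, 10, 1].
5 cycles on 143: each ℓ→(−1)^(ℓ−1), product (−1)^138 = +1.
Via Zolotarev, sign(π_{72}) = (72|143) = +1.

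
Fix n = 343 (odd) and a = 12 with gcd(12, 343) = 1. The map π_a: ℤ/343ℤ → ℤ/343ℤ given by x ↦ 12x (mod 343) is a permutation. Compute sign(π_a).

Trace 139: π^k(139) = [139, 296, 122, 92, 75, 214, 167] for k=0..6.
The orbit structure of x ↦ 12x mod 343: 4 orbits of sizes [294, 42, 6, 1].
n − c = 343 − 4 = 339; sign = (−1)^339 = -1.

-1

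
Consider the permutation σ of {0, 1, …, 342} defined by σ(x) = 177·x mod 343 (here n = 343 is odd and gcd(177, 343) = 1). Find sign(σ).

Start at x=226: 226 → 214 → 148 → 128 → 18 → 99 → 30 → … (one orbit).
Cycle type of π: 21×14 + 3×16 + 1; total 31 cycles.
With 31 cycles on 343 points, sign = (−1)^{343−31} = +1.

+1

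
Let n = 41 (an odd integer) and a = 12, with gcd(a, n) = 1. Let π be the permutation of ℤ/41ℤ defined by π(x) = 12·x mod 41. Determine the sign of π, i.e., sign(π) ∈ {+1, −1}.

Orbit of 5 under x↦12x: [5, 19, 23, 30, 32, 15, 16]… (length divides ord_41(12)).
Cycle type of π: 40 + 1; total 2 cycles.
Σ(ℓ_i−1) = 41−2 = 39; sign = (−1)^39 = -1.
Via Zolotarev, sign(π_{12}) = (12|41) = -1.

-1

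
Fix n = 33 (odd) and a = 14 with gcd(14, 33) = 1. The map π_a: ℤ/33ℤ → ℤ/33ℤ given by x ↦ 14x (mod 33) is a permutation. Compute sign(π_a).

Trace 31: π^k(31) = [31, 5, 4, 23, 25, 20, 16] for k=0..6.
Decompose π into cycles: lengths [10, 10, 5, 5, 2, 1] (6 cycles, including the fixed point 0).
6 cycles on 33: each ℓ→(−1)^(ℓ−1), product (−1)^27 = -1.

-1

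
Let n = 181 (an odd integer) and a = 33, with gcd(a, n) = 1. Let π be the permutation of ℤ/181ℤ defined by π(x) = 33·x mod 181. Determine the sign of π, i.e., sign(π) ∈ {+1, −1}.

Trace 122: π^k(122) = [122, 44, 4, 132, 12, 34, 36] for k=0..6.
The orbit structure of x ↦ 33x mod 181: 3 orbits of sizes [90, 90, 1].
181 − 3 = 178 transpositions; sign(π) = (−1)^178 = +1.
(33|181)_J = +1 (Zolotarev's lemma cross-check).

+1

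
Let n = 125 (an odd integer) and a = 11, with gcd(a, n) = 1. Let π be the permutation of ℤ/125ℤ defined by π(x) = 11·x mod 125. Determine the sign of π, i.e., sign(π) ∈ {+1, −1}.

+1

Trace 41: π^k(41) = [41, 76, 86, 71, 31, 91, 1] for k=0..6.
π_11 has 13 disjoint cycles with lengths [25, 25, 25, 25, 5, 5, 5, 5, 1, 1, 1, 1, 1] on {0,…,124}.
125 − 13 = 112 transpositions; sign(π) = (−1)^112 = +1.
The Jacobi symbol (11|125) = +1 (Zolotarev) agrees.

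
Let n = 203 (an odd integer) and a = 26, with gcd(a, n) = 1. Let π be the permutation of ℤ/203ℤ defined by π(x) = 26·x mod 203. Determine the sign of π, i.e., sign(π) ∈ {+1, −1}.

+1

Start at x=57: 57 → 61 → 165 → 27 → 93 → 185 → 141 → … (one orbit).
5 cycles of lengths [84, 84, 28, 6, 1].
203 − 5 = 198 transpositions; sign(π) = (−1)^198 = +1.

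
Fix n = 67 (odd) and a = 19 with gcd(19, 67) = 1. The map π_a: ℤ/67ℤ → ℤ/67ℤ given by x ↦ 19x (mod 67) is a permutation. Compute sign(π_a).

+1

Start at x=55: 55 → 40 → 23 → 35 → 62 → 39 → 4 → … (one orbit).
Decompose π into cycles: lengths [33, 33, 1] (3 cycles, including the fixed point 0).
sign(π) = (−1)^{n − #cycles} = (−1)^{67−3} = (−1)^64 = +1.
Zolotarev: (19|67) = +1, matching the cycle-count sign.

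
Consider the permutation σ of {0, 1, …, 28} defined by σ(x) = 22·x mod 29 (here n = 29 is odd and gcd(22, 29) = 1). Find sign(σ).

Orbit of 20 under x↦22x: [20, 5, 23, 13, 25, 28, 7]… (length divides ord_29(22)).
Cycle type of π: 14×2 + 1; total 3 cycles.
n − c = 29 − 3 = 26; sign = (−1)^26 = +1.

+1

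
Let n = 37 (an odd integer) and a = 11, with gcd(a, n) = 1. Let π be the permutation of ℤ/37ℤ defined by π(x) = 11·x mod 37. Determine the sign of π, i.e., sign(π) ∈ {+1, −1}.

+1

Orbit of 27 under x↦11x: [27, 1, 11, 10, 36, 26]… (length divides ord_37(11)).
π_11 has 7 disjoint cycles with lengths [6, 6, 6, 6, 6, 6, 1] on {0,…,36}.
With 7 cycles on 37 points, sign = (−1)^{37−7} = +1.
(11|37)_J = +1 (Zolotarev's lemma cross-check).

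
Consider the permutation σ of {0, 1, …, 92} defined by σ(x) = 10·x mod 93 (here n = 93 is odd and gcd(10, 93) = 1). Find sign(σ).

+1

Trace 4: π^k(4) = [4, 40, 28, 1, 10, 7, 70] for k=0..6.
Cycle type of π: 15×6 + 1×3; total 9 cycles.
With 9 cycles on 93 points, sign = (−1)^{93−9} = +1.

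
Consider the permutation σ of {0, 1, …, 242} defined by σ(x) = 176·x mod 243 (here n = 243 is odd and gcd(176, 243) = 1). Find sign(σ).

-1

Trace 167: π^k(167) = [167, 232, 8, 193, 191, 82, 95] for k=0..6.
Decompose π into cycles: lengths [162, 54, 18, 6, 2, 1] (6 cycles, including the fixed point 0).
With 6 cycles on 243 points, sign = (−1)^{243−6} = -1.
Via Zolotarev, sign(π_{176}) = (176|243) = -1.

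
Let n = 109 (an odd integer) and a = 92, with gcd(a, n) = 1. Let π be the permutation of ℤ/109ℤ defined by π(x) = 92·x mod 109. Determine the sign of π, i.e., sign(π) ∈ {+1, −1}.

-1

Start at x=92: 92 → 71 → 101 → 27 → 86 → 64 → 2 → … (one orbit).
Cycle lengths of π_92 on ℤ/109ℤ: [36, 36, 36, 1]; 4 cycles in total.
n − c = 109 − 4 = 105; sign = (−1)^105 = -1.
(92|109)_J = -1 (Zolotarev's lemma cross-check).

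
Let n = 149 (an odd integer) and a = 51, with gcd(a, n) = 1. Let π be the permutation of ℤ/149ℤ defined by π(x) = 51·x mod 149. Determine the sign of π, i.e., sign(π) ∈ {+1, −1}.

-1

Orbit of 14 under x↦51x: [14, 118, 58, 127, 70, 143, 141]… (length divides ord_149(51)).
Cycle lengths of π_51 on ℤ/149ℤ: [148, 1]; 2 cycles in total.
Σ(ℓ_i−1) = 149−2 = 147; sign = (−1)^147 = -1.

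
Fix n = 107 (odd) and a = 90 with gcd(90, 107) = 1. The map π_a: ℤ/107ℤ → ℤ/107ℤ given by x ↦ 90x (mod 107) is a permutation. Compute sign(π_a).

+1

Start at x=52: 52 → 79 → 48 → 40 → 69 → 4 → 39 → … (one orbit).
Cycle type of π: 53×2 + 1; total 3 cycles.
107 − 3 = 104 transpositions; sign(π) = (−1)^104 = +1.
Zolotarev: (90|107) = +1, matching the cycle-count sign.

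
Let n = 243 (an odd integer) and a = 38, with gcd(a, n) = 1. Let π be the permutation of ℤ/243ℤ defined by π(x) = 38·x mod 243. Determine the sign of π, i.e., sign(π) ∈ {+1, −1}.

Trace 7: π^k(7) = [7, 23, 145, 164, 157, 134, 232] for k=0..6.
Decompose π into cycles: lengths [162, 54, 18, 6, 2, 1] (6 cycles, including the fixed point 0).
6 cycles on 243: each ℓ→(−1)^(ℓ−1), product (−1)^237 = -1.
Via Zolotarev, sign(π_{38}) = (38|243) = -1.

-1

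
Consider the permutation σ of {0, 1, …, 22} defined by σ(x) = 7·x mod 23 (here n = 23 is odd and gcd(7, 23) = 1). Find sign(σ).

-1

Start at x=19: 19 → 18 → 11 → 8 → 10 → 1 → 7 → … (one orbit).
2 cycles of lengths [22, 1].
Σ(ℓ_i−1) = 23−2 = 21; sign = (−1)^21 = -1.
The Jacobi symbol (7|23) = -1 (Zolotarev) agrees.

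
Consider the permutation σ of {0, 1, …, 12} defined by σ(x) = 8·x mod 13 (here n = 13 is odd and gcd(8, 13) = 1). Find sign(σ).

-1

Trace 12: π^k(12) = [12, 5, 1, 8] for k=0..3.
Cycle type of π: 4×3 + 1; total 4 cycles.
4 cycles on 13: each ℓ→(−1)^(ℓ−1), product (−1)^9 = -1.
Via Zolotarev, sign(π_{8}) = (8|13) = -1.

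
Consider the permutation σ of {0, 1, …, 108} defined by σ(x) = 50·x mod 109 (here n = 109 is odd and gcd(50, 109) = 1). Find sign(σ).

-1

Orbit of 99 under x↦50x: [99, 45, 70, 12, 55, 25, 51]… (length divides ord_109(50)).
2 cycles of lengths [108, 1].
Σ(ℓ_i−1) = 109−2 = 107; sign = (−1)^107 = -1.
Via Zolotarev, sign(π_{50}) = (50|109) = -1.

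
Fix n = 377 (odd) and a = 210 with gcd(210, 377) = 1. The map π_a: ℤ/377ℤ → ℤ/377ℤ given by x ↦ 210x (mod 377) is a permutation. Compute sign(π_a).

Orbit of 320 under x↦210x: [320, 94, 136, 285, 284, 74, 83]… (length divides ord_377(210)).
10 cycles of lengths [84, 84, 84, 84, 12, 7, 7, 7, 7, 1].
n − c = 377 − 10 = 367; sign = (−1)^367 = -1.
Check: (210/377) = -1 by Zolotarev.

-1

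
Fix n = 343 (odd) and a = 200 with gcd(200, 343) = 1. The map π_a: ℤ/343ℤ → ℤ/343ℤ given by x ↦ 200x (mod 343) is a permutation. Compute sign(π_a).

Trace 233: π^k(233) = [233, 295, 4, 114, 162, 158, 44] for k=0..6.
π_200 has 7 disjoint cycles with lengths [147, 147, 21, 21, 3, 3, 1] on {0,…,342}.
343 − 7 = 336 transpositions; sign(π) = (−1)^336 = +1.
The Jacobi symbol (200|343) = +1 (Zolotarev) agrees.

+1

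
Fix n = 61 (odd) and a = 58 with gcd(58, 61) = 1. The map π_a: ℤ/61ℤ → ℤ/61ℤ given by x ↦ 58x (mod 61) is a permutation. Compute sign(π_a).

+1

Start at x=9: 9 → 34 → 20 → 1 → 58 → 9 (one orbit).
The orbit structure of x ↦ 58x mod 61: 13 orbits of sizes [5, 5, 5, 5, 5, 5, 5, 5, 5, 5, 5, 5, 1].
61 − 13 = 48 transpositions; sign(π) = (−1)^48 = +1.
Check: (58/61) = +1 by Zolotarev.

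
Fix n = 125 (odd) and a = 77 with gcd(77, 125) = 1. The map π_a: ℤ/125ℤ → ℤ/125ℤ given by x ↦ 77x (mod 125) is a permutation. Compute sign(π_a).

Orbit of 44 under x↦77x: [44, 13, 1, 77, 54, 33, 41]… (length divides ord_125(77)).
Decompose π into cycles: lengths [100, 20, 4, 1] (4 cycles, including the fixed point 0).
With 4 cycles on 125 points, sign = (−1)^{125−4} = -1.
Check: (77/125) = -1 by Zolotarev.

-1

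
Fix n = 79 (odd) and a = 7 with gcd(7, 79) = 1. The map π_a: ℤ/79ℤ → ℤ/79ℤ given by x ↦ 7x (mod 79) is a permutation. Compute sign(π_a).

-1

Start at x=57: 57 → 4 → 28 → 38 → 29 → 45 → 78 → … (one orbit).
The orbit structure of x ↦ 7x mod 79: 2 orbits of sizes [78, 1].
2 cycles on 79: each ℓ→(−1)^(ℓ−1), product (−1)^77 = -1.
(7|79)_J = -1 (Zolotarev's lemma cross-check).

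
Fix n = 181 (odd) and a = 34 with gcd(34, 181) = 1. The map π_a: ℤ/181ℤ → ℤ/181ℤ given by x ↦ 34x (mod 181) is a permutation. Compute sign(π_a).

Start at x=45: 45 → 82 → 73 → 129 → 42 → 161 → 44 → … (one orbit).
π_34 has 5 disjoint cycles with lengths [45, 45, 45, 45, 1] on {0,…,180}.
5 cycles on 181: each ℓ→(−1)^(ℓ−1), product (−1)^176 = +1.
Via Zolotarev, sign(π_{34}) = (34|181) = +1.

+1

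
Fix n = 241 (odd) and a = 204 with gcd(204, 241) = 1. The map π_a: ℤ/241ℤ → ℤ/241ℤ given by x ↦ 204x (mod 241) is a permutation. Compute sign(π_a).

Trace 202: π^k(202) = [202, 238, 111, 231, 129, 47, 189] for k=0..6.
Cycle type of π: 240 + 1; total 2 cycles.
sign(π) = (−1)^{n − #cycles} = (−1)^{241−2} = (−1)^239 = -1.
Via Zolotarev, sign(π_{204}) = (204|241) = -1.

-1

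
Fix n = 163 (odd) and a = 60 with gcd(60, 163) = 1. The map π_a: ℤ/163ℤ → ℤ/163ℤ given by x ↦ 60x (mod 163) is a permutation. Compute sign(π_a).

Trace 145: π^k(145) = [145, 61, 74, 39, 58, 57, 160] for k=0..6.
Cycle lengths of π_60 on ℤ/163ℤ: [81, 81, 1]; 3 cycles in total.
3 cycles on 163: each ℓ→(−1)^(ℓ−1), product (−1)^160 = +1.

+1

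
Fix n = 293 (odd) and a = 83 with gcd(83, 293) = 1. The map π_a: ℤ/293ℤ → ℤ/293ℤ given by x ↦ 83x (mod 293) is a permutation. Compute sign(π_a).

+1

Start at x=239: 239 → 206 → 104 → 135 → 71 → 33 → 102 → … (one orbit).
Cycle lengths of π_83 on ℤ/293ℤ: [146, 146, 1]; 3 cycles in total.
sign(π) = (−1)^{n − #cycles} = (−1)^{293−3} = (−1)^290 = +1.
Via Zolotarev, sign(π_{83}) = (83|293) = +1.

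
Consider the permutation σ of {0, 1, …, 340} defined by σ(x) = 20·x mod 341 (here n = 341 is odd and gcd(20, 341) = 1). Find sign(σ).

+1

Orbit of 202 under x↦20x: [202, 289, 324, 1, 20, 59, 157]… (length divides ord_341(20)).
Cycle type of π: 15×22 + 5×2 + 1; total 25 cycles.
n − c = 341 − 25 = 316; sign = (−1)^316 = +1.
Via Zolotarev, sign(π_{20}) = (20|341) = +1.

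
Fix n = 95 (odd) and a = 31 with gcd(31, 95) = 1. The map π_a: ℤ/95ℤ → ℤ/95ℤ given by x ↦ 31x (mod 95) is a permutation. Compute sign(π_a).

Start at x=56: 56 → 26 → 46 → 1 → 31 → 11 → 56 (one orbit).
The orbit structure of x ↦ 31x mod 95: 20 orbits of sizes [6, 6, 6, 6, 6, 6, 6, 6, 6, 6, 6, 6, 6, 6, 6, 1, 1, 1, 1, 1].
95 − 20 = 75 transpositions; sign(π) = (−1)^75 = -1.
The Jacobi symbol (31|95) = -1 (Zolotarev) agrees.

-1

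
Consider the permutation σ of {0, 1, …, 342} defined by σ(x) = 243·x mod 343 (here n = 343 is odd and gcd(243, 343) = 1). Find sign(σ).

-1

Orbit of 172 under x↦243x: [172, 293, 198, 94, 204, 180, 179]… (length divides ord_343(243)).
π_243 has 4 disjoint cycles with lengths [294, 42, 6, 1] on {0,…,342}.
343 − 4 = 339 transpositions; sign(π) = (−1)^339 = -1.
(243|343)_J = -1 (Zolotarev's lemma cross-check).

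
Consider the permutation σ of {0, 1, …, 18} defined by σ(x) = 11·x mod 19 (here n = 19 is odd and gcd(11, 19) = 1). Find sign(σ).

+1

Start at x=1: 1 → 11 → 7 → 1 (one orbit).
Cycle type of π: 3×6 + 1; total 7 cycles.
Σ(ℓ_i−1) = 19−7 = 12; sign = (−1)^12 = +1.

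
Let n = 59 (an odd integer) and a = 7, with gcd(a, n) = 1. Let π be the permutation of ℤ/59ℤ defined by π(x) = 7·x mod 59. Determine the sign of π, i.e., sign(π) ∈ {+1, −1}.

Trace 57: π^k(57) = [57, 45, 20, 22, 36, 16, 53] for k=0..6.
Cycle type of π: 29×2 + 1; total 3 cycles.
n − c = 59 − 3 = 56; sign = (−1)^56 = +1.
(7|59)_J = +1 (Zolotarev's lemma cross-check).

+1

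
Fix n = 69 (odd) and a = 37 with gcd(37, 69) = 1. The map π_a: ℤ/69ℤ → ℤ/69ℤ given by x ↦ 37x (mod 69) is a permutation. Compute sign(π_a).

-1

Trace 19: π^k(19) = [19, 13, 67, 64, 22, 55, 34] for k=0..6.
6 cycles of lengths [22, 22, 22, 1, 1, 1].
With 6 cycles on 69 points, sign = (−1)^{69−6} = -1.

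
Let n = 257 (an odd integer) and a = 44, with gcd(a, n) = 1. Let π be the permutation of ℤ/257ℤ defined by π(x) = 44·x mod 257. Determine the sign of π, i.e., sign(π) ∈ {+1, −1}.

+1

Trace 242: π^k(242) = [242, 111, 1, 44, 137, 117, 8] for k=0..6.
Decompose π into cycles: lengths [64, 64, 64, 64, 1] (5 cycles, including the fixed point 0).
sign(π) = (−1)^{n − #cycles} = (−1)^{257−5} = (−1)^252 = +1.
The Jacobi symbol (44|257) = +1 (Zolotarev) agrees.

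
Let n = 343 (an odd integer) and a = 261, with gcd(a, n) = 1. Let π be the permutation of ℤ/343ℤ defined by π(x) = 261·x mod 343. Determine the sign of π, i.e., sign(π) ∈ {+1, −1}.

Trace 184: π^k(184) = [184, 4, 15, 142, 18, 239, 296] for k=0..6.
The orbit structure of x ↦ 261x mod 343: 7 orbits of sizes [147, 147, 21, 21, 3, 3, 1].
Σ(ℓ_i−1) = 343−7 = 336; sign = (−1)^336 = +1.
Zolotarev: (261|343) = +1, matching the cycle-count sign.

+1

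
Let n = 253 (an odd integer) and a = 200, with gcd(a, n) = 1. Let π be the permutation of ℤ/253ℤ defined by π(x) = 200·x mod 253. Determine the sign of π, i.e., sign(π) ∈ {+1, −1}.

Orbit of 49 under x↦200x: [49, 186, 9, 29, 234, 248, 12]… (length divides ord_253(200)).
Cycle lengths of π_200 on ℤ/253ℤ: [110, 110, 11, 11, 10, 1]; 6 cycles in total.
6 cycles on 253: each ℓ→(−1)^(ℓ−1), product (−1)^247 = -1.

-1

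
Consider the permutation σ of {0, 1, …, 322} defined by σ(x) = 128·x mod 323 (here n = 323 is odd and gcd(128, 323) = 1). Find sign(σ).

-1

Orbit of 35 under x↦128x: [35, 281, 115, 185, 101, 8, 55]… (length divides ord_323(128)).
Cycle lengths of π_128 on ℤ/323ℤ: [72, 72, 72, 72, 18, 8, 8, 1]; 8 cycles in total.
8 cycles on 323: each ℓ→(−1)^(ℓ−1), product (−1)^315 = -1.
The Jacobi symbol (128|323) = -1 (Zolotarev) agrees.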